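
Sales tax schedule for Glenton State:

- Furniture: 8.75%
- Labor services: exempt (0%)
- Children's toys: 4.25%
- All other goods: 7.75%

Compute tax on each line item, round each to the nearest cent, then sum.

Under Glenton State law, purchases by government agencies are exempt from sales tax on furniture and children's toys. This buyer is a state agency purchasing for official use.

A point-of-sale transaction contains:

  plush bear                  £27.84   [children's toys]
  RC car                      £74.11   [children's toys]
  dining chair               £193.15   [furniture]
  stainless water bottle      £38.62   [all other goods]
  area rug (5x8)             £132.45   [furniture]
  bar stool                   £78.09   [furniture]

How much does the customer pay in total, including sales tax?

Plush bear £27.84: children's toys, buyer-exempt → 0% → £0.00
RC car £74.11: children's toys, buyer-exempt → 0% → £0.00
Dining chair £193.15: furniture, buyer-exempt → 0% → £0.00
Stainless water bottle £38.62: all other goods → 7.75% → £2.99
Area rug (5x8) £132.45: furniture, buyer-exempt → 0% → £0.00
Bar stool £78.09: furniture, buyer-exempt → 0% → £0.00
Subtotal = £544.26; tax = £2.99; total due = £547.25

£547.25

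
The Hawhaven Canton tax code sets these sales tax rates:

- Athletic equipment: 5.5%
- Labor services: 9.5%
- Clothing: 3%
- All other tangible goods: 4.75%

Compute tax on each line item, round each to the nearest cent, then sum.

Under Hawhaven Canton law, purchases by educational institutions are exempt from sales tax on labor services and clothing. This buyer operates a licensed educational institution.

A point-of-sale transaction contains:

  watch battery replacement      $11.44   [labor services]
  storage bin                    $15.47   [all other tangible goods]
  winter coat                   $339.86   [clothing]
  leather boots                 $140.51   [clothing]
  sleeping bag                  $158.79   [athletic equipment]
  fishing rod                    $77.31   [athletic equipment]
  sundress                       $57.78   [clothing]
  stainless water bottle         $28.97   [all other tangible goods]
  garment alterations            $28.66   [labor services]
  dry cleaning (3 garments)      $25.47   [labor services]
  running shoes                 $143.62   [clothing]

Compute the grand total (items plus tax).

Watch battery replacement $11.44: labor services, buyer-exempt → 0% → $0.00
Storage bin $15.47: all other tangible goods → 4.75% → $0.73
Winter coat $339.86: clothing, buyer-exempt → 0% → $0.00
Leather boots $140.51: clothing, buyer-exempt → 0% → $0.00
Sleeping bag $158.79: athletic equipment → 5.5% → $8.73
Fishing rod $77.31: athletic equipment → 5.5% → $4.25
Sundress $57.78: clothing, buyer-exempt → 0% → $0.00
Stainless water bottle $28.97: all other tangible goods → 4.75% → $1.38
Garment alterations $28.66: labor services, buyer-exempt → 0% → $0.00
Dry cleaning (3 garments) $25.47: labor services, buyer-exempt → 0% → $0.00
Running shoes $143.62: clothing, buyer-exempt → 0% → $0.00
Subtotal = $1027.88; tax = $15.09; total due = $1042.97

$1042.97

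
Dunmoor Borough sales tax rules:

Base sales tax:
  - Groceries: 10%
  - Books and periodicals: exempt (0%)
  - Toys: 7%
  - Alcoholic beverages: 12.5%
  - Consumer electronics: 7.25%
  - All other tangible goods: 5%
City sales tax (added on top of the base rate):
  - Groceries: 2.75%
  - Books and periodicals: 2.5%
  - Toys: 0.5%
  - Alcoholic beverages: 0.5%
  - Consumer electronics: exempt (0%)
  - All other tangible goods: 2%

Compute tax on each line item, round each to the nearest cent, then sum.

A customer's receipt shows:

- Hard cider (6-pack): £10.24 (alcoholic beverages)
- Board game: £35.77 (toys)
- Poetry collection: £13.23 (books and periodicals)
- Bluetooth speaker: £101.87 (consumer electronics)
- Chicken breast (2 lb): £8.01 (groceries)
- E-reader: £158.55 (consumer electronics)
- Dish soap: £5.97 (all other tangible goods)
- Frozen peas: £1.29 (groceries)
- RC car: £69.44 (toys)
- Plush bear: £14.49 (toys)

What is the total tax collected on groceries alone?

Chicken breast (2 lb) £8.01: groceries → 10% + 2.75% city = 12.75% → £1.02
Frozen peas £1.29: groceries → 10% + 2.75% city = 12.75% → £0.16
Tax on groceries = £1.02 + £0.16 = £1.18

£1.18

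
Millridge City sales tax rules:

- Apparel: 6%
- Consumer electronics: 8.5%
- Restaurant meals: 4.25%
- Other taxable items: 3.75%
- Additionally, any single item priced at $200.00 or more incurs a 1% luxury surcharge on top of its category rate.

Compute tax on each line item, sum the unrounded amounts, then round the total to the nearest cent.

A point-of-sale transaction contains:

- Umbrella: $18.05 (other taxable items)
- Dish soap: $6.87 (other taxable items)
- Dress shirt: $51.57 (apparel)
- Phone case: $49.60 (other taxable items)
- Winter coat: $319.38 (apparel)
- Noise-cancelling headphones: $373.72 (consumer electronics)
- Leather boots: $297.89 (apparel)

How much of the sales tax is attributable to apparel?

$46.30

Dress shirt $51.57: apparel → 6% → $3.0942
Winter coat $319.38: apparel → 6% + 1% surcharge = 7% → $22.3566
Leather boots $297.89: apparel → 6% + 1% surcharge = 7% → $20.8523
Tax on apparel: unrounded sum = $46.3031 → $46.30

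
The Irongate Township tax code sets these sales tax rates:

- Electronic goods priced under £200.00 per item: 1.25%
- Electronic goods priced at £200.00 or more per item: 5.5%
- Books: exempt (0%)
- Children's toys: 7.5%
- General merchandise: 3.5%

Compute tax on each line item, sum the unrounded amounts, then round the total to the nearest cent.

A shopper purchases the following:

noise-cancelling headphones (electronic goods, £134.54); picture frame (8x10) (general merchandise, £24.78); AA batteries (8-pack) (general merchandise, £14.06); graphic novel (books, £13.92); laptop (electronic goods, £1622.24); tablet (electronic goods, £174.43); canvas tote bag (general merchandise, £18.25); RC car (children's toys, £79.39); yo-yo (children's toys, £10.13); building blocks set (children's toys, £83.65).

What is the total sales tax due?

£108.07

Noise-cancelling headphones £134.54: electronic goods, under £200.00 → 1.25% → £1.68175
Picture frame (8x10) £24.78: general merchandise → 3.5% → £0.8673
AA batteries (8-pack) £14.06: general merchandise → 3.5% → £0.4921
Graphic novel £13.92: books → 0% → £0.00
Laptop £1622.24: electronic goods, £200.00 or more → 5.5% → £89.2232
Tablet £174.43: electronic goods, under £200.00 → 1.25% → £2.180375
Canvas tote bag £18.25: general merchandise → 3.5% → £0.63875
RC car £79.39: children's toys → 7.5% → £5.95425
Yo-yo £10.13: children's toys → 7.5% → £0.75975
Building blocks set £83.65: children's toys → 7.5% → £6.27375
Unrounded tax sum = £108.071225 → £108.07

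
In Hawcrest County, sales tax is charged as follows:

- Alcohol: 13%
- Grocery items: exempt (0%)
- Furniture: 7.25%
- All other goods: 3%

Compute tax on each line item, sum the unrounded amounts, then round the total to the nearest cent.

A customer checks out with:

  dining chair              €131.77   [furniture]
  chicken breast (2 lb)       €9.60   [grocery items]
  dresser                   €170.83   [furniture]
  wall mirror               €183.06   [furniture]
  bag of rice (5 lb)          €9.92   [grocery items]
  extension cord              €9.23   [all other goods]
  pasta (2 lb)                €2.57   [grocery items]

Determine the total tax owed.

€35.49

Dining chair €131.77: furniture → 7.25% → €9.553325
Chicken breast (2 lb) €9.60: grocery items → 0% → €0.00
Dresser €170.83: furniture → 7.25% → €12.385175
Wall mirror €183.06: furniture → 7.25% → €13.27185
Bag of rice (5 lb) €9.92: grocery items → 0% → €0.00
Extension cord €9.23: all other goods → 3% → €0.2769
Pasta (2 lb) €2.57: grocery items → 0% → €0.00
Unrounded tax sum = €35.48725 → €35.49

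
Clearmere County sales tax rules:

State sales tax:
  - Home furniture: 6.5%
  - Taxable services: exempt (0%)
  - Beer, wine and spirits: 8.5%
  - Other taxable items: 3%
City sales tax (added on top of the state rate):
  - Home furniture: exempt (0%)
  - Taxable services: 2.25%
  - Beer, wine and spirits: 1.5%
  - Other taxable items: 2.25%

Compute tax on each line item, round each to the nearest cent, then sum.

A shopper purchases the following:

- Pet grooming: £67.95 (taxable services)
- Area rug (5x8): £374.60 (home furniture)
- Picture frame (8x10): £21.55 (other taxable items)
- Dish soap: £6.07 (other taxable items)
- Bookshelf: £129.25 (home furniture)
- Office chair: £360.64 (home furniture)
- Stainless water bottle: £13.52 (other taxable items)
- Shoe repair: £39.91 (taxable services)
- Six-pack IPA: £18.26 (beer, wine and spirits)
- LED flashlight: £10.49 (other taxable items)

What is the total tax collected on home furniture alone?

Area rug (5x8) £374.60: home furniture → 6.5% + 0% city = 6.5% → £24.35
Bookshelf £129.25: home furniture → 6.5% + 0% city = 6.5% → £8.40
Office chair £360.64: home furniture → 6.5% + 0% city = 6.5% → £23.44
Tax on home furniture = £24.35 + £8.40 + £23.44 = £56.19

£56.19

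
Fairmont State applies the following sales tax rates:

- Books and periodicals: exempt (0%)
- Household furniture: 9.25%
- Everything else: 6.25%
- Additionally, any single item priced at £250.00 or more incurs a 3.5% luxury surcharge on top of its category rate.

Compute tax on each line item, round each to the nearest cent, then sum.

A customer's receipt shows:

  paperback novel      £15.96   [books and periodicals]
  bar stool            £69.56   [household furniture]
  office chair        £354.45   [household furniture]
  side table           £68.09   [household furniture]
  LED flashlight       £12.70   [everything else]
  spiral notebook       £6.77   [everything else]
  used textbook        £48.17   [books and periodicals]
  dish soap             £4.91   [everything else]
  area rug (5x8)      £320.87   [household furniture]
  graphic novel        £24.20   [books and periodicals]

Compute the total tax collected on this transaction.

Paperback novel £15.96: books and periodicals → 0% → £0.00
Bar stool £69.56: household furniture → 9.25% → £6.43
Office chair £354.45: household furniture → 9.25% + 3.5% surcharge = 12.75% → £45.19
Side table £68.09: household furniture → 9.25% → £6.30
LED flashlight £12.70: everything else → 6.25% → £0.79
Spiral notebook £6.77: everything else → 6.25% → £0.42
Used textbook £48.17: books and periodicals → 0% → £0.00
Dish soap £4.91: everything else → 6.25% → £0.31
Area rug (5x8) £320.87: household furniture → 9.25% + 3.5% surcharge = 12.75% → £40.91
Graphic novel £24.20: books and periodicals → 0% → £0.00
Total tax = £6.43 + £45.19 + £6.30 + £0.79 + £0.42 + £0.31 + £40.91 = £100.35

£100.35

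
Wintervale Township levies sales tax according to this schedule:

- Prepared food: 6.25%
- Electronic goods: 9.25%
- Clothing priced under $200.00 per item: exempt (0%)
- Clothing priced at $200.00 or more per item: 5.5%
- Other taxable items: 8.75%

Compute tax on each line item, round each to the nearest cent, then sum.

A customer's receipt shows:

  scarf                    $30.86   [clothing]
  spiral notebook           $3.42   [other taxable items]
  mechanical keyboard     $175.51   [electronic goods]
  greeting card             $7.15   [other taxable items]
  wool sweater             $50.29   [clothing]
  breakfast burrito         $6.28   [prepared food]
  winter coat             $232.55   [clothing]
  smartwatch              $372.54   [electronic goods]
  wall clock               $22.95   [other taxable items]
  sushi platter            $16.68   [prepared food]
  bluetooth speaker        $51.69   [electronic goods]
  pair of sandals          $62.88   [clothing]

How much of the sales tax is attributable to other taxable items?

Spiral notebook $3.42: other taxable items → 8.75% → $0.30
Greeting card $7.15: other taxable items → 8.75% → $0.63
Wall clock $22.95: other taxable items → 8.75% → $2.01
Tax on other taxable items = $0.30 + $0.63 + $2.01 = $2.94

$2.94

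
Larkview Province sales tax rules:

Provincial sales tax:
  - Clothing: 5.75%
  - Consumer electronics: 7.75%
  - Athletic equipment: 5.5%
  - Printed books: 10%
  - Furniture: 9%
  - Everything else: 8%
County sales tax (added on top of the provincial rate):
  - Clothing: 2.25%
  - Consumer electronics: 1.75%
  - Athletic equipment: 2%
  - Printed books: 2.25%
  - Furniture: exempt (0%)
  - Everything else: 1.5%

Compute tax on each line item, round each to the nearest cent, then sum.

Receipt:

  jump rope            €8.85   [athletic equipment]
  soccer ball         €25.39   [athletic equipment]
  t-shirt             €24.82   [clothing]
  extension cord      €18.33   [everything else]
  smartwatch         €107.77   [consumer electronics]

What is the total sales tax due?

Jump rope €8.85: athletic equipment → 5.5% + 2% county = 7.5% → €0.66
Soccer ball €25.39: athletic equipment → 5.5% + 2% county = 7.5% → €1.90
T-shirt €24.82: clothing → 5.75% + 2.25% county = 8% → €1.99
Extension cord €18.33: everything else → 8% + 1.5% county = 9.5% → €1.74
Smartwatch €107.77: consumer electronics → 7.75% + 1.75% county = 9.5% → €10.24
Total tax = €0.66 + €1.90 + €1.99 + €1.74 + €10.24 = €16.53

€16.53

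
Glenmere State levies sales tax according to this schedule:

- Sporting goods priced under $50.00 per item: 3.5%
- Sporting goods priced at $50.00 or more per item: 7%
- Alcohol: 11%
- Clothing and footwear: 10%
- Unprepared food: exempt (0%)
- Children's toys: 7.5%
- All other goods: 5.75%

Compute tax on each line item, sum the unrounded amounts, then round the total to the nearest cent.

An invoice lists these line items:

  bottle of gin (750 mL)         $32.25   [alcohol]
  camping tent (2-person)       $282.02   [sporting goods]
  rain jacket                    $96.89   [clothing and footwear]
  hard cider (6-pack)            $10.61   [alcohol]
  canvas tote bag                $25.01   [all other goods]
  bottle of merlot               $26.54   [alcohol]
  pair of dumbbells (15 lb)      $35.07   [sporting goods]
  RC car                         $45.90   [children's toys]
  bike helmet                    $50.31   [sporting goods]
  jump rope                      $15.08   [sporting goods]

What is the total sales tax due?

$47.22

Bottle of gin (750 mL) $32.25: alcohol → 11% → $3.5475
Camping tent (2-person) $282.02: sporting goods, $50.00 or more → 7% → $19.7414
Rain jacket $96.89: clothing and footwear → 10% → $9.689
Hard cider (6-pack) $10.61: alcohol → 11% → $1.1671
Canvas tote bag $25.01: all other goods → 5.75% → $1.438075
Bottle of merlot $26.54: alcohol → 11% → $2.9194
Pair of dumbbells (15 lb) $35.07: sporting goods, under $50.00 → 3.5% → $1.22745
RC car $45.90: children's toys → 7.5% → $3.4425
Bike helmet $50.31: sporting goods, $50.00 or more → 7% → $3.5217
Jump rope $15.08: sporting goods, under $50.00 → 3.5% → $0.5278
Unrounded tax sum = $47.221925 → $47.22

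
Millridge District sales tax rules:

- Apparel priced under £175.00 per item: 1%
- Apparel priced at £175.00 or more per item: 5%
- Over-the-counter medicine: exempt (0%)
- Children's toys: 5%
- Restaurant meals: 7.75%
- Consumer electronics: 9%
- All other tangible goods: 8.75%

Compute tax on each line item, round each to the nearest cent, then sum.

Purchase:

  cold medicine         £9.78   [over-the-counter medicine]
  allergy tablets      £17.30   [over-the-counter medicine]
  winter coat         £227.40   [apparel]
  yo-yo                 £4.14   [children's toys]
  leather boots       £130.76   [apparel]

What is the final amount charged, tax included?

Cold medicine £9.78: over-the-counter medicine → 0% → £0.00
Allergy tablets £17.30: over-the-counter medicine → 0% → £0.00
Winter coat £227.40: apparel, £175.00 or more → 5% → £11.37
Yo-yo £4.14: children's toys → 5% → £0.21
Leather boots £130.76: apparel, under £175.00 → 1% → £1.31
Subtotal = £389.38; tax = £12.89; total due = £402.27

£402.27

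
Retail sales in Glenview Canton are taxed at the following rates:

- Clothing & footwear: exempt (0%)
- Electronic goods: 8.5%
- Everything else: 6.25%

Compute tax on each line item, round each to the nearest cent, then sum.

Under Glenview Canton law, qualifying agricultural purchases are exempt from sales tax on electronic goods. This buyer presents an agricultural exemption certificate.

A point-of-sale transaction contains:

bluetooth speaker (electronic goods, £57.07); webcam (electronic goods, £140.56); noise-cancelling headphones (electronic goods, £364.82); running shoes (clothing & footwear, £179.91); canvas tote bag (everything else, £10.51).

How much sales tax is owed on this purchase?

Bluetooth speaker £57.07: electronic goods, buyer-exempt → 0% → £0.00
Webcam £140.56: electronic goods, buyer-exempt → 0% → £0.00
Noise-cancelling headphones £364.82: electronic goods, buyer-exempt → 0% → £0.00
Running shoes £179.91: clothing & footwear → 0% → £0.00
Canvas tote bag £10.51: everything else → 6.25% → £0.66
Total tax = £0.66

£0.66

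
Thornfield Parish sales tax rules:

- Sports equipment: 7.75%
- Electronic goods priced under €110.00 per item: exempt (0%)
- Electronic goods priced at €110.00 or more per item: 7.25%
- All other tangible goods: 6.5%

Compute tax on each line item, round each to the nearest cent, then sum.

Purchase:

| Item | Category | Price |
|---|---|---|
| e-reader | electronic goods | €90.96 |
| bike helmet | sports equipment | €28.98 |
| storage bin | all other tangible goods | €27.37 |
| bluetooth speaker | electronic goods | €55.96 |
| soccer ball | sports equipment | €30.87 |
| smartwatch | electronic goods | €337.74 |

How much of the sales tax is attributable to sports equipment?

€4.64

Bike helmet €28.98: sports equipment → 7.75% → €2.25
Soccer ball €30.87: sports equipment → 7.75% → €2.39
Tax on sports equipment = €2.25 + €2.39 = €4.64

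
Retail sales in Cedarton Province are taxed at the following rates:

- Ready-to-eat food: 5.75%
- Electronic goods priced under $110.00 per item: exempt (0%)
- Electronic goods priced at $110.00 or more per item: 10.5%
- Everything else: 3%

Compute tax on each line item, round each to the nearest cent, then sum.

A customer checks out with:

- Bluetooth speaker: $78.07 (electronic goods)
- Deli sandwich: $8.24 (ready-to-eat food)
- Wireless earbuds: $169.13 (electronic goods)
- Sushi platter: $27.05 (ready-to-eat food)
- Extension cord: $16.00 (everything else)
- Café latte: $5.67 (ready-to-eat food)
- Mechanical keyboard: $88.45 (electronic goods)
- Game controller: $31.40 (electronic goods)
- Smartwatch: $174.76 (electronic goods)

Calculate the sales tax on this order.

Bluetooth speaker $78.07: electronic goods, under $110.00 → 0% → $0.00
Deli sandwich $8.24: ready-to-eat food → 5.75% → $0.47
Wireless earbuds $169.13: electronic goods, $110.00 or more → 10.5% → $17.76
Sushi platter $27.05: ready-to-eat food → 5.75% → $1.56
Extension cord $16.00: everything else → 3% → $0.48
Café latte $5.67: ready-to-eat food → 5.75% → $0.33
Mechanical keyboard $88.45: electronic goods, under $110.00 → 0% → $0.00
Game controller $31.40: electronic goods, under $110.00 → 0% → $0.00
Smartwatch $174.76: electronic goods, $110.00 or more → 10.5% → $18.35
Total tax = $0.47 + $17.76 + $1.56 + $0.48 + $0.33 + $18.35 = $38.95

$38.95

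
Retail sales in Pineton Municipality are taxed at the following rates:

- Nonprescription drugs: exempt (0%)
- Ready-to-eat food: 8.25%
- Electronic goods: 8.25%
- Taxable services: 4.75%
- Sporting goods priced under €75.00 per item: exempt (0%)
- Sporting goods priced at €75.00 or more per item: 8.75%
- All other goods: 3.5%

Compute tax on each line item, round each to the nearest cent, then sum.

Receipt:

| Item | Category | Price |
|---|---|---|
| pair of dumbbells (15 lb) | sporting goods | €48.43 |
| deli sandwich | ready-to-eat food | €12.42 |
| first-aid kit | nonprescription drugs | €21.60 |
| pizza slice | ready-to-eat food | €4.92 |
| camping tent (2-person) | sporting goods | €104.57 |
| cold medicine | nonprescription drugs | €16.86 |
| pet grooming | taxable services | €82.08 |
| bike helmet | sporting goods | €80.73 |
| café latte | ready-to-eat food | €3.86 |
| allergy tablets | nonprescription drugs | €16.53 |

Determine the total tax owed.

Pair of dumbbells (15 lb) €48.43: sporting goods, under €75.00 → 0% → €0.00
Deli sandwich €12.42: ready-to-eat food → 8.25% → €1.02
First-aid kit €21.60: nonprescription drugs → 0% → €0.00
Pizza slice €4.92: ready-to-eat food → 8.25% → €0.41
Camping tent (2-person) €104.57: sporting goods, €75.00 or more → 8.75% → €9.15
Cold medicine €16.86: nonprescription drugs → 0% → €0.00
Pet grooming €82.08: taxable services → 4.75% → €3.90
Bike helmet €80.73: sporting goods, €75.00 or more → 8.75% → €7.06
Café latte €3.86: ready-to-eat food → 8.25% → €0.32
Allergy tablets €16.53: nonprescription drugs → 0% → €0.00
Total tax = €1.02 + €0.41 + €9.15 + €3.90 + €7.06 + €0.32 = €21.86

€21.86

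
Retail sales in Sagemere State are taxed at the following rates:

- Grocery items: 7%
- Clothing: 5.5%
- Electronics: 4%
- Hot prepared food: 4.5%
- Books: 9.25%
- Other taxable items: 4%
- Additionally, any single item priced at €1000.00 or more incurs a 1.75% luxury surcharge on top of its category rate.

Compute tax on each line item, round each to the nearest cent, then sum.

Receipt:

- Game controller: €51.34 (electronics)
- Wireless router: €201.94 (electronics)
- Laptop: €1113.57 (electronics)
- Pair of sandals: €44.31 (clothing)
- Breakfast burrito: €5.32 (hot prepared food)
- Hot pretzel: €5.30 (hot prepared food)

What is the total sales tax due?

€77.08

Game controller €51.34: electronics → 4% → €2.05
Wireless router €201.94: electronics → 4% → €8.08
Laptop €1113.57: electronics → 4% + 1.75% surcharge = 5.75% → €64.03
Pair of sandals €44.31: clothing → 5.5% → €2.44
Breakfast burrito €5.32: hot prepared food → 4.5% → €0.24
Hot pretzel €5.30: hot prepared food → 4.5% → €0.24
Total tax = €2.05 + €8.08 + €64.03 + €2.44 + €0.24 + €0.24 = €77.08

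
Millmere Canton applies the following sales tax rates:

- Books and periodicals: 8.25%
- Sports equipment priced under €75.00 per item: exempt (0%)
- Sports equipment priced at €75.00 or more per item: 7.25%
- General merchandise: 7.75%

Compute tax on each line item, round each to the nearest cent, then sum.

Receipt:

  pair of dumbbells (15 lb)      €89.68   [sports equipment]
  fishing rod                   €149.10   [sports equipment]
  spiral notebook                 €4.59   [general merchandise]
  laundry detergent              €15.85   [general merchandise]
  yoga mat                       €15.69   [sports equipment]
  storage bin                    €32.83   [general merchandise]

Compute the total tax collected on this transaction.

Pair of dumbbells (15 lb) €89.68: sports equipment, €75.00 or more → 7.25% → €6.50
Fishing rod €149.10: sports equipment, €75.00 or more → 7.25% → €10.81
Spiral notebook €4.59: general merchandise → 7.75% → €0.36
Laundry detergent €15.85: general merchandise → 7.75% → €1.23
Yoga mat €15.69: sports equipment, under €75.00 → 0% → €0.00
Storage bin €32.83: general merchandise → 7.75% → €2.54
Total tax = €6.50 + €10.81 + €0.36 + €1.23 + €2.54 = €21.44

€21.44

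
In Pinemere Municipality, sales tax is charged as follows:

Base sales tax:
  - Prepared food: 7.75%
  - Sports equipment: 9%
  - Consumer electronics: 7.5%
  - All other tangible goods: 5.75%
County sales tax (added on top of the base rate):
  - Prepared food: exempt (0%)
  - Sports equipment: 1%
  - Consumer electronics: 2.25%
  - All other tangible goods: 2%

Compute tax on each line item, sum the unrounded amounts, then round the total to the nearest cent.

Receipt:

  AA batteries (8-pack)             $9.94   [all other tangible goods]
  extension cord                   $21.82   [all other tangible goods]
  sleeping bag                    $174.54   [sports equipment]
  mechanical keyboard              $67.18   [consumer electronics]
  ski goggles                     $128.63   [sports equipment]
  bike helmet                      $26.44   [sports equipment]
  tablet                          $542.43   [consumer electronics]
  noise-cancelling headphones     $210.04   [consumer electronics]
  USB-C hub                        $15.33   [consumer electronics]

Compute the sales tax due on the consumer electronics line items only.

$81.41

Mechanical keyboard $67.18: consumer electronics → 7.5% + 2.25% county = 9.75% → $6.55005
Tablet $542.43: consumer electronics → 7.5% + 2.25% county = 9.75% → $52.886925
Noise-cancelling headphones $210.04: consumer electronics → 7.5% + 2.25% county = 9.75% → $20.4789
USB-C hub $15.33: consumer electronics → 7.5% + 2.25% county = 9.75% → $1.494675
Tax on consumer electronics: unrounded sum = $81.41055 → $81.41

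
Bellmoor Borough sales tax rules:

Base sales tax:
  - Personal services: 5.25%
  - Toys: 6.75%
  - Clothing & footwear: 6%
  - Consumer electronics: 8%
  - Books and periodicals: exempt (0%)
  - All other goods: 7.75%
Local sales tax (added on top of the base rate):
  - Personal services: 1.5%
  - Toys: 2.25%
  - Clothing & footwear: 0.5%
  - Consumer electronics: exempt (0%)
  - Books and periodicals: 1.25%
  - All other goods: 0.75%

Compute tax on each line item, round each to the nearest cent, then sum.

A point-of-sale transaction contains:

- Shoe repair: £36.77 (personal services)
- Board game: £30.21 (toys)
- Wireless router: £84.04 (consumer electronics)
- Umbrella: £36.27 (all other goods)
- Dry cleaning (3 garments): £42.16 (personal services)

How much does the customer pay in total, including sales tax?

£247.30

Shoe repair £36.77: personal services → 5.25% + 1.5% local = 6.75% → £2.48
Board game £30.21: toys → 6.75% + 2.25% local = 9% → £2.72
Wireless router £84.04: consumer electronics → 8% + 0% local = 8% → £6.72
Umbrella £36.27: all other goods → 7.75% + 0.75% local = 8.5% → £3.08
Dry cleaning (3 garments) £42.16: personal services → 5.25% + 1.5% local = 6.75% → £2.85
Subtotal = £229.45; tax = £17.85; total due = £247.30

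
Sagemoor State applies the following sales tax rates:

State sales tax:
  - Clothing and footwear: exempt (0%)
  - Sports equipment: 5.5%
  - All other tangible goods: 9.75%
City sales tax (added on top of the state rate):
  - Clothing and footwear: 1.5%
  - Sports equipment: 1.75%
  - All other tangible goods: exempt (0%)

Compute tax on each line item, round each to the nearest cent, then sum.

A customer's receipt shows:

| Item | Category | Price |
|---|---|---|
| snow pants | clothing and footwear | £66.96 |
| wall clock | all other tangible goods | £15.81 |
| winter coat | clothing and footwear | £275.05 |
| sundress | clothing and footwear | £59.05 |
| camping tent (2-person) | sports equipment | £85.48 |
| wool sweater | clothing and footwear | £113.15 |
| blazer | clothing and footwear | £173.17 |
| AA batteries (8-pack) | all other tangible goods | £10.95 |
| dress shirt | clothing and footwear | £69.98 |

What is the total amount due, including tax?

£889.78

Snow pants £66.96: clothing and footwear → 0% + 1.5% city = 1.5% → £1.00
Wall clock £15.81: all other tangible goods → 9.75% + 0% city = 9.75% → £1.54
Winter coat £275.05: clothing and footwear → 0% + 1.5% city = 1.5% → £4.13
Sundress £59.05: clothing and footwear → 0% + 1.5% city = 1.5% → £0.89
Camping tent (2-person) £85.48: sports equipment → 5.5% + 1.75% city = 7.25% → £6.20
Wool sweater £113.15: clothing and footwear → 0% + 1.5% city = 1.5% → £1.70
Blazer £173.17: clothing and footwear → 0% + 1.5% city = 1.5% → £2.60
AA batteries (8-pack) £10.95: all other tangible goods → 9.75% + 0% city = 9.75% → £1.07
Dress shirt £69.98: clothing and footwear → 0% + 1.5% city = 1.5% → £1.05
Subtotal = £869.60; tax = £20.18; total due = £889.78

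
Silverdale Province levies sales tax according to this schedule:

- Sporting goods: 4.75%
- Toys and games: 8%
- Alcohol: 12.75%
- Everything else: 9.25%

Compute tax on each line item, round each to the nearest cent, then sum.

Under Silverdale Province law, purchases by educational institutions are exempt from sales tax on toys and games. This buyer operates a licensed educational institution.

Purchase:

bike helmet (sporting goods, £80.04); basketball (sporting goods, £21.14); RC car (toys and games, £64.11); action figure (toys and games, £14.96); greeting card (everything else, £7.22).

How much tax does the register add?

£5.47

Bike helmet £80.04: sporting goods → 4.75% → £3.80
Basketball £21.14: sporting goods → 4.75% → £1.00
RC car £64.11: toys and games, buyer-exempt → 0% → £0.00
Action figure £14.96: toys and games, buyer-exempt → 0% → £0.00
Greeting card £7.22: everything else → 9.25% → £0.67
Total tax = £3.80 + £1.00 + £0.67 = £5.47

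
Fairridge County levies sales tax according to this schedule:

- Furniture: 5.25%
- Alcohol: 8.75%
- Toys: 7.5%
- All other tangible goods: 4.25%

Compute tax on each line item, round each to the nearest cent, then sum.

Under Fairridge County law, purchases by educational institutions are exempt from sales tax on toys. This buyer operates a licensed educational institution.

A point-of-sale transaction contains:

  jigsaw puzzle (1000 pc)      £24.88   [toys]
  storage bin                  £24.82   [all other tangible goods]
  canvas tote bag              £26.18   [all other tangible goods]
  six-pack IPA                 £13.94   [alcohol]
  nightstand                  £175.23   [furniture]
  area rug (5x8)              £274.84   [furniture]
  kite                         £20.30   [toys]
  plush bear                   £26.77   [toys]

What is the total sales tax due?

Jigsaw puzzle (1000 pc) £24.88: toys, buyer-exempt → 0% → £0.00
Storage bin £24.82: all other tangible goods → 4.25% → £1.05
Canvas tote bag £26.18: all other tangible goods → 4.25% → £1.11
Six-pack IPA £13.94: alcohol → 8.75% → £1.22
Nightstand £175.23: furniture → 5.25% → £9.20
Area rug (5x8) £274.84: furniture → 5.25% → £14.43
Kite £20.30: toys, buyer-exempt → 0% → £0.00
Plush bear £26.77: toys, buyer-exempt → 0% → £0.00
Total tax = £1.05 + £1.11 + £1.22 + £9.20 + £14.43 = £27.01

£27.01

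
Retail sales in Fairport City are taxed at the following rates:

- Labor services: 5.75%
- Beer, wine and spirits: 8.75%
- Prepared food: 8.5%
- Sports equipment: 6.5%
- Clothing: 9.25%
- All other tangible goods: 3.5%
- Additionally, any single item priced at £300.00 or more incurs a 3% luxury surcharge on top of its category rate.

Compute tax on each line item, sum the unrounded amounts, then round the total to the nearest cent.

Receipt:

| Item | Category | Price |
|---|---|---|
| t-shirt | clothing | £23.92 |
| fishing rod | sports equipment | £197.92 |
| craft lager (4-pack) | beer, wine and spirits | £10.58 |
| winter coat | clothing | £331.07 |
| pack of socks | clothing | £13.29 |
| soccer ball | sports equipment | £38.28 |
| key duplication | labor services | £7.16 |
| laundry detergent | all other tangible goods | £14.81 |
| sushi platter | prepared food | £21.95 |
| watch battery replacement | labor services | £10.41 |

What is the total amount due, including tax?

£733.06

T-shirt £23.92: clothing → 9.25% → £2.2126
Fishing rod £197.92: sports equipment → 6.5% → £12.8648
Craft lager (4-pack) £10.58: beer, wine and spirits → 8.75% → £0.92575
Winter coat £331.07: clothing → 9.25% + 3% surcharge = 12.25% → £40.556075
Pack of socks £13.29: clothing → 9.25% → £1.229325
Soccer ball £38.28: sports equipment → 6.5% → £2.4882
Key duplication £7.16: labor services → 5.75% → £0.4117
Laundry detergent £14.81: all other tangible goods → 3.5% → £0.51835
Sushi platter £21.95: prepared food → 8.5% → £1.86575
Watch battery replacement £10.41: labor services → 5.75% → £0.598575
Subtotal = £669.39; unrounded tax = £63.671125 → £63.67; total due = £733.06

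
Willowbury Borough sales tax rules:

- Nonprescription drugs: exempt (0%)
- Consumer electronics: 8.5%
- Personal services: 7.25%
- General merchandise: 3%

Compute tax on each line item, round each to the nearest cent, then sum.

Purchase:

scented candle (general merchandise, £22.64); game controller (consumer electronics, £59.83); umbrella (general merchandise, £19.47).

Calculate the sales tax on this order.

£6.35

Scented candle £22.64: general merchandise → 3% → £0.68
Game controller £59.83: consumer electronics → 8.5% → £5.09
Umbrella £19.47: general merchandise → 3% → £0.58
Total tax = £0.68 + £5.09 + £0.58 = £6.35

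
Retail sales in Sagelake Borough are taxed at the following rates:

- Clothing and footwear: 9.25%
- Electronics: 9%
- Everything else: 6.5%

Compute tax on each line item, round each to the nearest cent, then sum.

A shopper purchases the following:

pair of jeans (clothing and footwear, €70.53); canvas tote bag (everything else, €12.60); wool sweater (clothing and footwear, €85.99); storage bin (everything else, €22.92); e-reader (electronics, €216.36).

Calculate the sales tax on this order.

€36.25

Pair of jeans €70.53: clothing and footwear → 9.25% → €6.52
Canvas tote bag €12.60: everything else → 6.5% → €0.82
Wool sweater €85.99: clothing and footwear → 9.25% → €7.95
Storage bin €22.92: everything else → 6.5% → €1.49
E-reader €216.36: electronics → 9% → €19.47
Total tax = €6.52 + €0.82 + €7.95 + €1.49 + €19.47 = €36.25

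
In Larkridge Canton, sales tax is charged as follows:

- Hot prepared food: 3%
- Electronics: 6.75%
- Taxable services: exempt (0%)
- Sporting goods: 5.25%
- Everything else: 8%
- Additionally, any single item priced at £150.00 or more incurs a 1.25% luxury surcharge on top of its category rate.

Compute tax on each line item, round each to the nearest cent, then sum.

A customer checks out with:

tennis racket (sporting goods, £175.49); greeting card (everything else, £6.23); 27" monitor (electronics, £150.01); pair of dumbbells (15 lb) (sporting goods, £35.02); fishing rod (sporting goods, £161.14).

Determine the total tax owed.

£36.22

Tennis racket £175.49: sporting goods → 5.25% + 1.25% surcharge = 6.5% → £11.41
Greeting card £6.23: everything else → 8% → £0.50
27" monitor £150.01: electronics → 6.75% + 1.25% surcharge = 8% → £12.00
Pair of dumbbells (15 lb) £35.02: sporting goods → 5.25% → £1.84
Fishing rod £161.14: sporting goods → 5.25% + 1.25% surcharge = 6.5% → £10.47
Total tax = £11.41 + £0.50 + £12.00 + £1.84 + £10.47 = £36.22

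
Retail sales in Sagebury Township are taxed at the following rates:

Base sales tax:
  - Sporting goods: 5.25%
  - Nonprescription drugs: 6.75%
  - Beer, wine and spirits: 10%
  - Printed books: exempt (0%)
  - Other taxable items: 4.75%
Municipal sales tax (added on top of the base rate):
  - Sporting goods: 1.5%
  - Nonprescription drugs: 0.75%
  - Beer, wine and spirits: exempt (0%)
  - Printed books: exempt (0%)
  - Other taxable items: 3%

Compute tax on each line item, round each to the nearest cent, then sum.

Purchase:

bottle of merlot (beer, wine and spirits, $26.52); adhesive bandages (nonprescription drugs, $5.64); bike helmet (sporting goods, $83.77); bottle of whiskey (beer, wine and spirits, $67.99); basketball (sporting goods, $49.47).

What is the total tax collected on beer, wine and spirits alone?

$9.45

Bottle of merlot $26.52: beer, wine and spirits → 10% + 0% municipal = 10% → $2.65
Bottle of whiskey $67.99: beer, wine and spirits → 10% + 0% municipal = 10% → $6.80
Tax on beer, wine and spirits = $2.65 + $6.80 = $9.45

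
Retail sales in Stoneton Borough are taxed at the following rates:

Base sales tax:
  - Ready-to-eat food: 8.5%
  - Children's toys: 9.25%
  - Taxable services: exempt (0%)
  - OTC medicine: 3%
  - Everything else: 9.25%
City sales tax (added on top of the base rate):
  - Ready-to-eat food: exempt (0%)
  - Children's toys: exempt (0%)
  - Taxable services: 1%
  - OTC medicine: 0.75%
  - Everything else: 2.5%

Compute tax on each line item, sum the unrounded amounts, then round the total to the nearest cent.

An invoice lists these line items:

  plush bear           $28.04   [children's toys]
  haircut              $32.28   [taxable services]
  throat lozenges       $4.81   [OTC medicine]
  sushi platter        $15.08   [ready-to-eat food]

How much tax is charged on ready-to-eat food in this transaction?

Sushi platter $15.08: ready-to-eat food → 8.5% + 0% city = 8.5% → $1.2818
Tax on ready-to-eat food: unrounded sum = $1.2818 → $1.28

$1.28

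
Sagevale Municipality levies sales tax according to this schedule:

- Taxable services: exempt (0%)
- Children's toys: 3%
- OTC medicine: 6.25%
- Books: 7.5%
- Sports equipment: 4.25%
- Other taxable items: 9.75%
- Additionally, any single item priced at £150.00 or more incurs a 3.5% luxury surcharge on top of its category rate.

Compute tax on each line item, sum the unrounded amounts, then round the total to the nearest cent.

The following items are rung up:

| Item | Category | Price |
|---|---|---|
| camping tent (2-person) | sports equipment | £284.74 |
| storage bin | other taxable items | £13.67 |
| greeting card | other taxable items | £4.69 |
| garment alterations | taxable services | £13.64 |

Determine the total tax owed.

Camping tent (2-person) £284.74: sports equipment → 4.25% + 3.5% surcharge = 7.75% → £22.06735
Storage bin £13.67: other taxable items → 9.75% → £1.332825
Greeting card £4.69: other taxable items → 9.75% → £0.457275
Garment alterations £13.64: taxable services → 0% → £0.00
Unrounded tax sum = £23.85745 → £23.86

£23.86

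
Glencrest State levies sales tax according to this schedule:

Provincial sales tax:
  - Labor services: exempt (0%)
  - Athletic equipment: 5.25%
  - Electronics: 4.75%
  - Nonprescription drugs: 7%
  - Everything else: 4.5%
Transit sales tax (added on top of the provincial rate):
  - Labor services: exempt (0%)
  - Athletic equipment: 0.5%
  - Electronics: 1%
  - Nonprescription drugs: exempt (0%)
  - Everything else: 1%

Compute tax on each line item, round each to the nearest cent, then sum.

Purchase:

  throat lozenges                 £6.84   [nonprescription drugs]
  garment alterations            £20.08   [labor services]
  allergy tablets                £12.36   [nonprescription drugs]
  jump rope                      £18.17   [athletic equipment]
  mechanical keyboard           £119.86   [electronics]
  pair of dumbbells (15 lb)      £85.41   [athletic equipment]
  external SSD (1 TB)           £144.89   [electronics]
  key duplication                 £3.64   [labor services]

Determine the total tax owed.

£22.52

Throat lozenges £6.84: nonprescription drugs → 7% + 0% transit = 7% → £0.48
Garment alterations £20.08: labor services → 0% + 0% transit = 0% → £0.00
Allergy tablets £12.36: nonprescription drugs → 7% + 0% transit = 7% → £0.87
Jump rope £18.17: athletic equipment → 5.25% + 0.5% transit = 5.75% → £1.04
Mechanical keyboard £119.86: electronics → 4.75% + 1% transit = 5.75% → £6.89
Pair of dumbbells (15 lb) £85.41: athletic equipment → 5.25% + 0.5% transit = 5.75% → £4.91
External SSD (1 TB) £144.89: electronics → 4.75% + 1% transit = 5.75% → £8.33
Key duplication £3.64: labor services → 0% + 0% transit = 0% → £0.00
Total tax = £0.48 + £0.87 + £1.04 + £6.89 + £4.91 + £8.33 = £22.52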